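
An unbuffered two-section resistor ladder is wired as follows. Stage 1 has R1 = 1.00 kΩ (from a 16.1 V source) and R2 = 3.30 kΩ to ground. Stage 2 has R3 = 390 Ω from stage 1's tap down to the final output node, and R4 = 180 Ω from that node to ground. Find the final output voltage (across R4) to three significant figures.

V_out ≈ 1.66 V

Stage 2 presents R3+R4 = 570.0 Ω as a load on stage 1's tap.
Stage 1's lower leg becomes R2‖(R3+R4) = 486.0 Ω, so V_mid = 16.1 × 486.0/1486 = 5.266 V.
Stage 2 is itself unloaded: V_out = V_mid × R4/(R3+R4) = 5.266 × 180/570.0 = 1.66 V.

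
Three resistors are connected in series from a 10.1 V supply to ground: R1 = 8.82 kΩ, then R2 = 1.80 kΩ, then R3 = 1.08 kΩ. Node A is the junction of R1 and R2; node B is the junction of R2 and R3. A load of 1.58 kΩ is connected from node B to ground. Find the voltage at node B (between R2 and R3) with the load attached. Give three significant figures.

At node B, R3 is in parallel with the load: R3‖R_L = 0.6415 kΩ.
Below node A the resistance is R2 + (R3‖R_L) = 2.442 kΩ, so V_A = 10.1 × 2.442/11.26 = 2.190 V.
Then V_B = V_A × (R3‖R_L)/(R2 + R3‖R_L) = 2.190 × 0.6415/2.442 = 0.575 V.

V ≈ 0.575 V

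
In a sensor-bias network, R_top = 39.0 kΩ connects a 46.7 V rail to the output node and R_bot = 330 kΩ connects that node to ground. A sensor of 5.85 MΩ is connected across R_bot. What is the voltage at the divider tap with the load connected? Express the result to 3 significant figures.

The load sits in parallel with R_bot: R_bot‖R_L = (330 × 5850) / (330 + 5850) = 312.4 kΩ.
V_out = 46.7 × 312.4 / (39.0 + 312.4) = 46.7 × 312.4/351.4 = 41.5 V.
(Unloaded it would have been 41.8 V.)

V_out ≈ 41.5 V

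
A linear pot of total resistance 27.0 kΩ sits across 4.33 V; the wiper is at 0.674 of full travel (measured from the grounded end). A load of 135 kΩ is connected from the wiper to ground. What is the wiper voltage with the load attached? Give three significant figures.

The wiper splits the pot into (1−α)R = 8.802 kΩ above and αR = 18.20 kΩ below.
Lower section ‖ load = 16.04 kΩ.
V_wiper = 4.33 × 16.04/(8.802 + 16.04) = 2.80 V.

V ≈ 2.80 V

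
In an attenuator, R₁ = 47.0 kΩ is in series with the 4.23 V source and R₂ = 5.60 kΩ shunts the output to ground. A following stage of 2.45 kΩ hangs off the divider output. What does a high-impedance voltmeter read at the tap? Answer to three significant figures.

V_out ≈ 0.148 V

The load sits in parallel with R₂: R₂‖R_L = (5.60 × 2.45) / (5.60 + 2.45) = 1.704 kΩ.
V_out = 4.23 × 1.704 / (47.0 + 1.704) = 4.23 × 1.704/48.70 = 0.148 V.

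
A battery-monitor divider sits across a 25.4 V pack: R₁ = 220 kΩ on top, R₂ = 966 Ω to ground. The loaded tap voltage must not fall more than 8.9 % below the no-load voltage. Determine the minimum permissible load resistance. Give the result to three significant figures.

R_L(min) ≈ 9.84 kΩ

Output resistance R_th = R₁‖R₂ = (220000 × 966)/221000 = 961.8 Ω.
The fractional drop is R_th/(R_th + R_L); requiring this ≤ 0.0890 gives R_L ≥ R_th(1/0.0890 − 1) = 961.8 × 10.24 = 9.84 kΩ.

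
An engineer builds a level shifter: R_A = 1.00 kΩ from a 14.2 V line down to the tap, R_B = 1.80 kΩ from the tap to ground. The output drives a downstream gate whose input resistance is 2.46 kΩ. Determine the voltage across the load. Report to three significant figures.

The load sits in parallel with R_B: R_B‖R_L = (1.80 × 2.46) / (1.80 + 2.46) = 1.039 kΩ.
V_out = 14.2 × 1.039 / (1.00 + 1.039) = 14.2 × 1.039/2.039 = 7.24 V.

V_out ≈ 7.24 V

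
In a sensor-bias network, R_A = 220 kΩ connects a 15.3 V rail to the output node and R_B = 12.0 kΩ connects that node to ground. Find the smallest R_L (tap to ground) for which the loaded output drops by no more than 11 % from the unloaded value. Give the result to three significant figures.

Output resistance R_th = R_A‖R_B = (220 × 12.0)/232.0 = 11.38 kΩ.
The fractional drop is R_th/(R_th + R_L); requiring this ≤ 0.110 gives R_L ≥ R_th(1/0.110 − 1) = 11.38 × 8.091 = 92.1 kΩ.

R_L(min) ≈ 92.1 kΩ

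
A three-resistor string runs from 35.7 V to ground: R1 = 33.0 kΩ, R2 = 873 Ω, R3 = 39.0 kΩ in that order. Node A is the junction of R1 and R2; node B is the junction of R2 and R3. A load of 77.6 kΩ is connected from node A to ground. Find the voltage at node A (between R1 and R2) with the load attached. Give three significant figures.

Below node A the series string R2+R3 = 39870 Ω sits in parallel with the 77600 Ω load: 26340 Ω.
V_A = 35.7 × 26340/(33000 + 26340) = 15.8 V.

V ≈ 15.8 V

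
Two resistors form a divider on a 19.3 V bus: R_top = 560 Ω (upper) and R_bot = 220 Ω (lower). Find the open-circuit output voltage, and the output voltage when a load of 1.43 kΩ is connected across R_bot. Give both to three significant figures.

Open-circuit: V = 19.3 × 220/(560 + 220) = 5.44 V.
With the load, R_bot becomes R_bot‖R_L = 190.7 Ω, so V = 19.3 × 190.7/750.7 = 4.90 V.

Unloaded: 5.44 V; loaded: 4.90 V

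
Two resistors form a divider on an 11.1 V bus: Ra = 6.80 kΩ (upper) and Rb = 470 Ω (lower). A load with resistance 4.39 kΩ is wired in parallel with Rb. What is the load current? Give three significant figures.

Rb‖R_L = 424.5 Ω; V_out = 11.1 × 424.5/7225 = 0.6523 V.
I_L = V_out / R_L = 0.6523 / 4.39 kΩ = 0.149 mA.

I_L ≈ 0.149 mA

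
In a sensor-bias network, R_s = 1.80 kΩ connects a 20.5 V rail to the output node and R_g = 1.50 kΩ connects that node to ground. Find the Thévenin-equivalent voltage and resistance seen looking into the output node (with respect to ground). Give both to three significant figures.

V_th is the open-circuit tap voltage: 20.5 × 1.50/(1.80 + 1.50) = 9.32 V.
With the supply zeroed, R_s and R_g appear in parallel from the tap: R_th = R_s‖R_g = (1.80 × 1.50)/3.300 = 818 Ω.

V_th = 9.32 V, R_th = 818 Ω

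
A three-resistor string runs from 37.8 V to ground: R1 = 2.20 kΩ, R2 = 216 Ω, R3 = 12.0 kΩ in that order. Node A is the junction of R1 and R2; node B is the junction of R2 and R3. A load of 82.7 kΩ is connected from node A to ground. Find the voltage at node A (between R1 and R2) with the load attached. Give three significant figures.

V ≈ 31.3 V

Below node A the series string R2+R3 = 12220 Ω sits in parallel with the 82700 Ω load: 10640 Ω.
V_A = 37.8 × 10640/(2200 + 10640) = 31.3 V.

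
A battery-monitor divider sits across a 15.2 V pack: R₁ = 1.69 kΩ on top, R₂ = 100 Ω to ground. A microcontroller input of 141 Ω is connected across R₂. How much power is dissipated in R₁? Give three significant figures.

P ≈ 128 mW

Total resistance from the source is R₁ + (R₂‖R_L) = 1749 Ω, so I = 15.2/1749 Ω = 8.693 mA.
P = I²·R₁ = (8.693 mA)² × 1.69 kΩ = 128 mW.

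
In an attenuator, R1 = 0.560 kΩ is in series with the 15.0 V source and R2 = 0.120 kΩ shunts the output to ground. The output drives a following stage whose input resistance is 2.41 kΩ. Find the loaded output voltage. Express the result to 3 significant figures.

V_out ≈ 2.54 V

The load sits in parallel with R2: R2‖R_L = (120 × 2410) / (120 + 2410) = 114.3 Ω.
V_out = 15.0 × 114.3 / (560 + 114.3) = 15.0 × 114.3/674.3 = 2.54 V.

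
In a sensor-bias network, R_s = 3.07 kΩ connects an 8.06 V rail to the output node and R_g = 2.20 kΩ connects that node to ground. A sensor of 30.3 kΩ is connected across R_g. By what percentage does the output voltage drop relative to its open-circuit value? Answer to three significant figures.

4.06 %

The divider's output (Thévenin) resistance is R_s‖R_g = 1.282 kΩ.
Fractional drop under load = R_th/(R_th + R_L) = 1.282 / (1.282 + 30.3) = 0.04058.
So the output falls by 4.06 %.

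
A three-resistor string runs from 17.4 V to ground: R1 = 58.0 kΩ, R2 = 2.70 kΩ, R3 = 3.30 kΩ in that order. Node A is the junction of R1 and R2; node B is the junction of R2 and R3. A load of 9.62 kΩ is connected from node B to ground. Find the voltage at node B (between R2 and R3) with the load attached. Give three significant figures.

At node B, R3 is in parallel with the load: R3‖R_L = 2.457 kΩ.
Below node A the resistance is R2 + (R3‖R_L) = 5.157 kΩ, so V_A = 17.4 × 5.157/63.16 = 1.421 V.
Then V_B = V_A × (R3‖R_L)/(R2 + R3‖R_L) = 1.421 × 2.457/5.157 = 0.677 V.

V ≈ 0.677 V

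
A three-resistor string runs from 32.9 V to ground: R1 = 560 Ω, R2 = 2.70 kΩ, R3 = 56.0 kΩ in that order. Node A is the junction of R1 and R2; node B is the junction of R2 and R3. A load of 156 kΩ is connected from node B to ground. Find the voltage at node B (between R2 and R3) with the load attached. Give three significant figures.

At node B, R3 is in parallel with the load: R3‖R_L = 41210 Ω.
Below node A the resistance is R2 + (R3‖R_L) = 43910 Ω, so V_A = 32.9 × 43910/44470 = 32.49 V.
Then V_B = V_A × (R3‖R_L)/(R2 + R3‖R_L) = 32.49 × 41210/43910 = 30.5 V.

V ≈ 30.5 V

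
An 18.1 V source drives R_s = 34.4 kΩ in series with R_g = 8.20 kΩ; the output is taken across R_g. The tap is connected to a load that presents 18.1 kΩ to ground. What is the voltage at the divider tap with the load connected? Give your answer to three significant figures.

V_out ≈ 2.55 V

The load sits in parallel with R_g: R_g‖R_L = (8.20 × 18.1) / (8.20 + 18.1) = 5.643 kΩ.
V_out = 18.1 × 5.643 / (34.4 + 5.643) = 18.1 × 5.643/40.04 = 2.55 V.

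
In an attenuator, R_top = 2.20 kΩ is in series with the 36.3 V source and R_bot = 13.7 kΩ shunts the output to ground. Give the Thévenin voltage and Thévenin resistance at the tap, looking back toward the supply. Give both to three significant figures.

V_th is the open-circuit tap voltage: 36.3 × 13.7/(2.20 + 13.7) = 31.3 V.
With the supply zeroed, R_top and R_bot appear in parallel from the tap: R_th = R_top‖R_bot = (2.20 × 13.7)/15.90 = 1.90 kΩ.

V_th = 31.3 V, R_th = 1.90 kΩ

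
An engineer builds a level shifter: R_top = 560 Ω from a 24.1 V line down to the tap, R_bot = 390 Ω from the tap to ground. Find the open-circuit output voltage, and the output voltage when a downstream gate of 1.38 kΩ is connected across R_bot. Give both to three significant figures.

Open-circuit: V = 24.1 × 390/(560 + 390) = 9.89 V.
With the load, R_bot becomes R_bot‖R_L = 304.1 Ω, so V = 24.1 × 304.1/864.1 = 8.48 V.

Unloaded: 9.89 V; loaded: 8.48 V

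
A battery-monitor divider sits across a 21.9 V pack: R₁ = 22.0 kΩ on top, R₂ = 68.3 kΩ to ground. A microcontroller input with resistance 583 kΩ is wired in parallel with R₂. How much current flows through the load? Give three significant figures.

I_L ≈ 0.0276 mA

R₂‖R_L = 61.14 kΩ; V_out = 21.9 × 61.14/83.14 = 16.10 V.
I_L = V_out / R_L = 16.10 / 583 kΩ = 0.0276 mA.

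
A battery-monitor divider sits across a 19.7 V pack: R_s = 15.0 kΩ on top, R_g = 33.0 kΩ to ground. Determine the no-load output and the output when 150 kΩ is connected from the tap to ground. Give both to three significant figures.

Open-circuit: V = 19.7 × 33.0/(15.0 + 33.0) = 13.5 V.
With the load, R_g becomes R_g‖R_L = 27.05 kΩ, so V = 19.7 × 27.05/42.05 = 12.7 V.

Unloaded: 13.5 V; loaded: 12.7 V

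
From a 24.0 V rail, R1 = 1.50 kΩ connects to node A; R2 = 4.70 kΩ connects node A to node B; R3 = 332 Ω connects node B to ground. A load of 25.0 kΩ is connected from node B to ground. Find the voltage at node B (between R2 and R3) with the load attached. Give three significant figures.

At node B, R3 is in parallel with the load: R3‖R_L = 327.6 Ω.
Below node A the resistance is R2 + (R3‖R_L) = 5028 Ω, so V_A = 24.0 × 5028/6528 = 18.48 V.
Then V_B = V_A × (R3‖R_L)/(R2 + R3‖R_L) = 18.48 × 327.6/5028 = 1.20 V.

V ≈ 1.20 V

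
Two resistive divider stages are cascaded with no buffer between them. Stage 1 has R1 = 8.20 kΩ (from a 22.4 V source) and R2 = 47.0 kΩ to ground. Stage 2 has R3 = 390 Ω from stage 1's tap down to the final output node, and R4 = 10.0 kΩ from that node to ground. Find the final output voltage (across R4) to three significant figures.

Stage 2 presents R3+R4 = 10390 Ω as a load on stage 1's tap.
Stage 1's lower leg becomes R2‖(R3+R4) = 8509 Ω, so V_mid = 22.4 × 8509/16710 = 11.41 V.
Stage 2 is itself unloaded: V_out = V_mid × R4/(R3+R4) = 11.41 × 10000/10390 = 11.0 V.

V_out ≈ 11.0 V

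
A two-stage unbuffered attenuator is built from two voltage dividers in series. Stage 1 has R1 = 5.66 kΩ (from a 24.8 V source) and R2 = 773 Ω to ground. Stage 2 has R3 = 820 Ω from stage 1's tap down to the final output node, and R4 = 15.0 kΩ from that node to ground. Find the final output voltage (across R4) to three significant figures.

V_out ≈ 2.71 V

Stage 2 presents R3+R4 = 15820 Ω as a load on stage 1's tap.
Stage 1's lower leg becomes R2‖(R3+R4) = 737.0 Ω, so V_mid = 24.8 × 737.0/6397 = 2.857 V.
Stage 2 is itself unloaded: V_out = V_mid × R4/(R3+R4) = 2.857 × 15000/15820 = 2.71 V.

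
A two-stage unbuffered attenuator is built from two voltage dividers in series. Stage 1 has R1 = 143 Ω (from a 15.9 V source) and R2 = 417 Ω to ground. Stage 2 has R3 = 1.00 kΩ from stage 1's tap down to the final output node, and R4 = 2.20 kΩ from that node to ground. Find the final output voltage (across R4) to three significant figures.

V_out ≈ 7.88 V

Stage 2 presents R3+R4 = 3200 Ω as a load on stage 1's tap.
Stage 1's lower leg becomes R2‖(R3+R4) = 368.9 Ω, so V_mid = 15.9 × 368.9/511.9 = 11.46 V.
Stage 2 is itself unloaded: V_out = V_mid × R4/(R3+R4) = 11.46 × 2200/3200 = 7.88 V.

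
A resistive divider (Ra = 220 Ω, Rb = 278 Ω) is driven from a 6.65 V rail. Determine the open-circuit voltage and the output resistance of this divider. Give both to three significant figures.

V_th is the open-circuit tap voltage: 6.65 × 278/(220 + 278) = 3.71 V.
With the supply zeroed, Ra and Rb appear in parallel from the tap: R_th = Ra‖Rb = (220 × 278)/498.0 = 123 Ω.

V_th = 3.71 V, R_th = 123 Ω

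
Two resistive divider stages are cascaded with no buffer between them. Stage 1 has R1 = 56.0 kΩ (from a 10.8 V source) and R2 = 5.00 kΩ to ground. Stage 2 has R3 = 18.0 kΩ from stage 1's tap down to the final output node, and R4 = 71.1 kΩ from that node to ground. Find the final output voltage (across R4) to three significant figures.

V_out ≈ 0.672 V

Stage 2 presents R3+R4 = 89.10 kΩ as a load on stage 1's tap.
Stage 1's lower leg becomes R2‖(R3+R4) = 4.734 kΩ, so V_mid = 10.8 × 4.734/60.73 = 0.8419 V.
Stage 2 is itself unloaded: V_out = V_mid × R4/(R3+R4) = 0.8419 × 71.1/89.10 = 0.672 V.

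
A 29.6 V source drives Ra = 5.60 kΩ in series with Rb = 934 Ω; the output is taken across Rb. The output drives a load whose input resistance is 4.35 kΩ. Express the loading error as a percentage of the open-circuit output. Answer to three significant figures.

The divider's output (Thévenin) resistance is Ra‖Rb = 800.5 Ω.
Fractional drop under load = R_th/(R_th + R_L) = 800.5 / (800.5 + 4350) = 0.1554.
So the output falls by 15.5 %.

15.5 %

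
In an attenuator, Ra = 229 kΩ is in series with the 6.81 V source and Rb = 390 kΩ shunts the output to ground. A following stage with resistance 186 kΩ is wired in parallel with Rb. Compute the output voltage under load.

V_out ≈ 2.42 V

The load sits in parallel with Rb: Rb‖R_L = (390 × 186) / (390 + 186) = 125.9 kΩ.
V_out = 6.81 × 125.9 / (229 + 125.9) = 6.81 × 125.9/354.9 = 2.42 V.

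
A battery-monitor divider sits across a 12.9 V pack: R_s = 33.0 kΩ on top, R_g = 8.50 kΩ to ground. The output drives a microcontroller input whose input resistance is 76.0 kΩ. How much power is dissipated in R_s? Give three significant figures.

Total resistance from the source is R_s + (R_g‖R_L) = 40.64 kΩ, so I = 12.9/40.64 kΩ = 0.3174 mA.
P = I²·R_s = (0.3174 mA)² × 33.0 kΩ = 3.32 mW.

P ≈ 3.32 mW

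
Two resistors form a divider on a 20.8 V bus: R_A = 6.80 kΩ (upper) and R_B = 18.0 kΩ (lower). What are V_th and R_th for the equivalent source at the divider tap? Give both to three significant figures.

V_th = 15.1 V, R_th = 4.94 kΩ

V_th is the open-circuit tap voltage: 20.8 × 18.0/(6.80 + 18.0) = 15.1 V.
With the supply zeroed, R_A and R_B appear in parallel from the tap: R_th = R_A‖R_B = (6.80 × 18.0)/24.80 = 4.94 kΩ.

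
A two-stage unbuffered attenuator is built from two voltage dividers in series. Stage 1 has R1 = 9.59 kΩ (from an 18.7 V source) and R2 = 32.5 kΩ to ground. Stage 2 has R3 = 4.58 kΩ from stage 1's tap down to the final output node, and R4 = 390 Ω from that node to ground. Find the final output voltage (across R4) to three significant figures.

Stage 2 presents R3+R4 = 4970 Ω as a load on stage 1's tap.
Stage 1's lower leg becomes R2‖(R3+R4) = 4311 Ω, so V_mid = 18.7 × 4311/13900 = 5.799 V.
Stage 2 is itself unloaded: V_out = V_mid × R4/(R3+R4) = 5.799 × 390/4970 = 0.455 V.

V_out ≈ 0.455 V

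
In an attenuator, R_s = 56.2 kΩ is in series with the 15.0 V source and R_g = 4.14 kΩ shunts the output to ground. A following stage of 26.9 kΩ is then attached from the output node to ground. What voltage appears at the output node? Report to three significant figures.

V_out ≈ 0.900 V

The load sits in parallel with R_g: R_g‖R_L = (4.14 × 26.9) / (4.14 + 26.9) = 3.588 kΩ.
V_out = 15.0 × 3.588 / (56.2 + 3.588) = 15.0 × 3.588/59.79 = 0.900 V.
(Unloaded it would have been 1.03 V.)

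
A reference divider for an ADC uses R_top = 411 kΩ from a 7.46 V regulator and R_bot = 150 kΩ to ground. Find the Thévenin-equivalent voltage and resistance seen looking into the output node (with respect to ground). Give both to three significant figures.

V_th = 1.99 V, R_th = 110 kΩ

V_th is the open-circuit tap voltage: 7.46 × 150/(411 + 150) = 1.99 V.
With the supply zeroed, R_top and R_bot appear in parallel from the tap: R_th = R_top‖R_bot = (411 × 150)/561.0 = 110 kΩ.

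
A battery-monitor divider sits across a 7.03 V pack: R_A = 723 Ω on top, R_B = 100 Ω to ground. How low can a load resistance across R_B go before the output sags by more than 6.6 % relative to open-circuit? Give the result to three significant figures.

Output resistance R_th = R_A‖R_B = (723 × 100)/823.0 = 87.85 Ω.
The fractional drop is R_th/(R_th + R_L); requiring this ≤ 0.0660 gives R_L ≥ R_th(1/0.0660 − 1) = 87.85 × 14.15 = 1.24 kΩ.

R_L(min) ≈ 1.24 kΩ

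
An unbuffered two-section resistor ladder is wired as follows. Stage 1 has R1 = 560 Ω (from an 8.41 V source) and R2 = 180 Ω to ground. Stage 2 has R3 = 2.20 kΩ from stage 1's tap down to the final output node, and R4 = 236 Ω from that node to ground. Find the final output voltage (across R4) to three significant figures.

Stage 2 presents R3+R4 = 2436 Ω as a load on stage 1's tap.
Stage 1's lower leg becomes R2‖(R3+R4) = 167.6 Ω, so V_mid = 8.41 × 167.6/727.6 = 1.937 V.
Stage 2 is itself unloaded: V_out = V_mid × R4/(R3+R4) = 1.937 × 236/2436 = 0.188 V.

V_out ≈ 0.188 V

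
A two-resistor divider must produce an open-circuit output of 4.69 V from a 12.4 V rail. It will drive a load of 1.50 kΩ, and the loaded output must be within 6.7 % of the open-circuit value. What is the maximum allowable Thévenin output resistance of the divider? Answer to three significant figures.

R_th ≤ 108 Ω

Loading drop = R_th/(R_th + R_L) ≤ 0.0670, so R_th ≤ R_L · ε/(1−ε) = 1.50 kΩ × 0.0670/0.9330 = 108 Ω.
(Any R1, R2 with R2/(R1+R2) = 0.378 and R1‖R2 ≤ 108 Ω will meet the spec.)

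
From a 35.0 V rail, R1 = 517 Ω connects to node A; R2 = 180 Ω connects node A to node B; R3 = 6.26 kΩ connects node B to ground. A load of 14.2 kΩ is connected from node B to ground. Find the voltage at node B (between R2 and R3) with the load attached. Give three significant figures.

At node B, R3 is in parallel with the load: R3‖R_L = 4345 Ω.
Below node A the resistance is R2 + (R3‖R_L) = 4525 Ω, so V_A = 35.0 × 4525/5042 = 31.41 V.
Then V_B = V_A × (R3‖R_L)/(R2 + R3‖R_L) = 31.41 × 4345/4525 = 30.2 V.

V ≈ 30.2 V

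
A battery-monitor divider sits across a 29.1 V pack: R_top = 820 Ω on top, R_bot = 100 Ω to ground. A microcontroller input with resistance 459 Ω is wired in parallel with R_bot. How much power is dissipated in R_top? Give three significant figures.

P ≈ 853 mW

Total resistance from the source is R_top + (R_bot‖R_L) = 902.1 Ω, so I = 29.1/902.1 Ω = 32.26 mA.
P = I²·R_top = (32.26 mA)² × 820 Ω = 853 mW.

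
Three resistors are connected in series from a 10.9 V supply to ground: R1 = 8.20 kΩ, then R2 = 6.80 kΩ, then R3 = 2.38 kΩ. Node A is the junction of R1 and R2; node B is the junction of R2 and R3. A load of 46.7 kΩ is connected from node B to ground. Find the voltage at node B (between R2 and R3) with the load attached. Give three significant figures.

V ≈ 1.43 V

At node B, R3 is in parallel with the load: R3‖R_L = 2.265 kΩ.
Below node A the resistance is R2 + (R3‖R_L) = 9.065 kΩ, so V_A = 10.9 × 9.065/17.26 = 5.723 V.
Then V_B = V_A × (R3‖R_L)/(R2 + R3‖R_L) = 5.723 × 2.265/9.065 = 1.43 V.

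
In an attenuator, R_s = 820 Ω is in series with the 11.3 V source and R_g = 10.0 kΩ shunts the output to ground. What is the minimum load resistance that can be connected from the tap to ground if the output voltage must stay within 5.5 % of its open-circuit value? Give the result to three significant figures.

Output resistance R_th = R_s‖R_g = (820 × 10000)/10820 = 757.9 Ω.
The fractional drop is R_th/(R_th + R_L); requiring this ≤ 0.0550 gives R_L ≥ R_th(1/0.0550 − 1) = 757.9 × 17.18 = 13.0 kΩ.

R_L(min) ≈ 13.0 kΩ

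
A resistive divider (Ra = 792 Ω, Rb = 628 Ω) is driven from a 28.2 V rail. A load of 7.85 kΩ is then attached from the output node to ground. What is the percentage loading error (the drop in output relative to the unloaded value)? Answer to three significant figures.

The divider's output (Thévenin) resistance is Ra‖Rb = 350.3 Ω.
Fractional drop under load = R_th/(R_th + R_L) = 350.3 / (350.3 + 7850) = 0.04271.
So the output falls by 4.27 %.

4.27 %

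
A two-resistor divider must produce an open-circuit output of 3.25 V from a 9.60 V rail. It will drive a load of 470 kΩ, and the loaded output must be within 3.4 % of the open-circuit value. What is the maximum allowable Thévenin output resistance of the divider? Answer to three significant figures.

R_th ≤ 16.5 kΩ

Loading drop = R_th/(R_th + R_L) ≤ 0.0340, so R_th ≤ R_L · ε/(1−ε) = 470 kΩ × 0.0340/0.9660 = 16.5 kΩ.
(Any R1, R2 with R2/(R1+R2) = 0.339 and R1‖R2 ≤ 16.5 kΩ will meet the spec.)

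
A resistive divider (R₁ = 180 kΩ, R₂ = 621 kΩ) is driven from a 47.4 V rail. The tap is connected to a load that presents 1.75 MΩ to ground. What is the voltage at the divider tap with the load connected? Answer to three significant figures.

V_out ≈ 34.0 V

The load sits in parallel with R₂: R₂‖R_L = (621 × 1750) / (621 + 1750) = 458.4 kΩ.
V_out = 47.4 × 458.4 / (180 + 458.4) = 47.4 × 458.4/638.4 = 34.0 V.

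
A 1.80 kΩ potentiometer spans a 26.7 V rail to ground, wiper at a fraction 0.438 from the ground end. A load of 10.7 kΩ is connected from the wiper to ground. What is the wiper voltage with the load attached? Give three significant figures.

V ≈ 11.2 V

The wiper splits the pot into (1−α)R = 1012 Ω above and αR = 788.4 Ω below.
Lower section ‖ load = 734.3 Ω.
V_wiper = 26.7 × 734.3/(1012 + 734.3) = 11.2 V.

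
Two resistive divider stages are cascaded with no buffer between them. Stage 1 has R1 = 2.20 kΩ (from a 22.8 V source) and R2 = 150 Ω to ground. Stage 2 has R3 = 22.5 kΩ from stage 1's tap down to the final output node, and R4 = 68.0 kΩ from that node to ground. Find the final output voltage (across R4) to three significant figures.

Stage 2 presents R3+R4 = 90500 Ω as a load on stage 1's tap.
Stage 1's lower leg becomes R2‖(R3+R4) = 149.8 Ω, so V_mid = 22.8 × 149.8/2350 = 1.453 V.
Stage 2 is itself unloaded: V_out = V_mid × R4/(R3+R4) = 1.453 × 68000/90500 = 1.09 V.

V_out ≈ 1.09 V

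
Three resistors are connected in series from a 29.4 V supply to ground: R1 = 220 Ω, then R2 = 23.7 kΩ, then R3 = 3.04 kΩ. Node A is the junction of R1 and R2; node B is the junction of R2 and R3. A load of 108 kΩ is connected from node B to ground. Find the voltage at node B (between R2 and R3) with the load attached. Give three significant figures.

At node B, R3 is in parallel with the load: R3‖R_L = 2957 Ω.
Below node A the resistance is R2 + (R3‖R_L) = 26660 Ω, so V_A = 29.4 × 26660/26880 = 29.16 V.
Then V_B = V_A × (R3‖R_L)/(R2 + R3‖R_L) = 29.16 × 2957/26660 = 3.23 V.

V ≈ 3.23 V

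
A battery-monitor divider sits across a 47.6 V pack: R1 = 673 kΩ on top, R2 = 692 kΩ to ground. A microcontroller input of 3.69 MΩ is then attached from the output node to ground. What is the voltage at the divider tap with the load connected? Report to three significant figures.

The load sits in parallel with R2: R2‖R_L = (692 × 3690) / (692 + 3690) = 582.7 kΩ.
V_out = 47.6 × 582.7 / (673 + 582.7) = 47.6 × 582.7/1256 = 22.1 V.

V_out ≈ 22.1 V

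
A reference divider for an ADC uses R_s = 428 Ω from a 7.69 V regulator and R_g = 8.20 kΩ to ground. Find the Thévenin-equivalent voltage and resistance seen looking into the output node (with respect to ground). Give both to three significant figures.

V_th = 7.31 V, R_th = 407 Ω

V_th is the open-circuit tap voltage: 7.69 × 8200/(428 + 8200) = 7.31 V.
With the supply zeroed, R_s and R_g appear in parallel from the tap: R_th = R_s‖R_g = (428 × 8200)/8628 = 407 Ω.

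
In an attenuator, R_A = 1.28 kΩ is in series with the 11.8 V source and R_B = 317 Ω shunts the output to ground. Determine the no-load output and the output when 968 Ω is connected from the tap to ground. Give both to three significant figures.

Open-circuit: V = 11.8 × 317/(1280 + 317) = 2.34 V.
With the load, R_B becomes R_B‖R_L = 238.8 Ω, so V = 11.8 × 238.8/1519 = 1.86 V.

Unloaded: 2.34 V; loaded: 1.86 V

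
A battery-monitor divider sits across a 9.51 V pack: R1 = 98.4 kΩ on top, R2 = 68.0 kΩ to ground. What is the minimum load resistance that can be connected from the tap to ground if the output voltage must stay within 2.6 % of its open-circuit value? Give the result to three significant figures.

Output resistance R_th = R1‖R2 = (98.4 × 68.0)/166.4 = 40.21 kΩ.
The fractional drop is R_th/(R_th + R_L); requiring this ≤ 0.0260 gives R_L ≥ R_th(1/0.0260 − 1) = 40.21 × 37.46 = 1.51 MΩ.

R_L(min) ≈ 1.51 MΩ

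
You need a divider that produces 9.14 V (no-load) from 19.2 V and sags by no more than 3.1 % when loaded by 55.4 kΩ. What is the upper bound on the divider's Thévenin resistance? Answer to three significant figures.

Loading drop = R_th/(R_th + R_L) ≤ 0.0310, so R_th ≤ R_L · ε/(1−ε) = 55.4 kΩ × 0.0310/0.9690 = 1.77 kΩ.
(Any R1, R2 with R2/(R1+R2) = 0.476 and R1‖R2 ≤ 1.77 kΩ will meet the spec.)

R_th ≤ 1.77 kΩ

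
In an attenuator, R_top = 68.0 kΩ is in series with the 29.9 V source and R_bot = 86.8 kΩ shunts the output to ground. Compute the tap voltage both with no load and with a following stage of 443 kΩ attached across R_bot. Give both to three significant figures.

Open-circuit: V = 29.9 × 86.8/(68.0 + 86.8) = 16.8 V.
With the load, R_bot becomes R_bot‖R_L = 72.58 kΩ, so V = 29.9 × 72.58/140.6 = 15.4 V.

Unloaded: 16.8 V; loaded: 15.4 V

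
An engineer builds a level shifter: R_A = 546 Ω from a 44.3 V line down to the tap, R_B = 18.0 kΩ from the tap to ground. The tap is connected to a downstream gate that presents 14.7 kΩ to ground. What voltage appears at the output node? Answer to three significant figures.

The load sits in parallel with R_B: R_B‖R_L = (18000 × 14700) / (18000 + 14700) = 8092 Ω.
V_out = 44.3 × 8092 / (546 + 8092) = 44.3 × 8092/8638 = 41.5 V.

V_out ≈ 41.5 V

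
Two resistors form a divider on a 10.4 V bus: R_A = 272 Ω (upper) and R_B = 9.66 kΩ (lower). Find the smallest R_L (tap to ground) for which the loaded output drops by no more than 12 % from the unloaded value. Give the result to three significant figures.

R_L(min) ≈ 1.94 kΩ

Output resistance R_th = R_A‖R_B = (272 × 9660)/9932 = 264.6 Ω.
The fractional drop is R_th/(R_th + R_L); requiring this ≤ 0.120 gives R_L ≥ R_th(1/0.120 − 1) = 264.6 × 7.333 = 1.94 kΩ.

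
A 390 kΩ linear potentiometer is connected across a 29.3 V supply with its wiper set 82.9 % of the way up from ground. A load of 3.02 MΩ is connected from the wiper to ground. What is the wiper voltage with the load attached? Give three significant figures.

V ≈ 23.9 V

The wiper splits the pot into (1−α)R = 66.69 kΩ above and αR = 323.3 kΩ below.
Lower section ‖ load = 292.0 kΩ.
V_wiper = 29.3 × 292.0/(66.69 + 292.0) = 23.9 V.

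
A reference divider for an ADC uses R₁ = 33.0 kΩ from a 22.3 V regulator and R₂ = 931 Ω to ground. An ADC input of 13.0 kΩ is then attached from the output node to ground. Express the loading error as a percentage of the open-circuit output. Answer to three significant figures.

The divider's output (Thévenin) resistance is R₁‖R₂ = 905.5 Ω.
Fractional drop under load = R_th/(R_th + R_L) = 905.5 / (905.5 + 13000) = 0.06512.
So the output falls by 6.51 %.

6.51 %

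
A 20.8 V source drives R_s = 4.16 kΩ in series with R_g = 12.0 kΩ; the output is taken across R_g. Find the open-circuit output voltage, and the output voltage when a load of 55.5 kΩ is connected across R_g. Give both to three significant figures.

Unloaded: 15.4 V; loaded: 14.6 V

Open-circuit: V = 20.8 × 12.0/(4.16 + 12.0) = 15.4 V.
With the load, R_g becomes R_g‖R_L = 9.867 kΩ, so V = 20.8 × 9.867/14.03 = 14.6 V.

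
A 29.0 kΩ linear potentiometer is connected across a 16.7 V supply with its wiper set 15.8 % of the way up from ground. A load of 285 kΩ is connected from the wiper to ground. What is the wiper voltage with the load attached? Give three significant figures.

V ≈ 2.60 V

The wiper splits the pot into (1−α)R = 24.42 kΩ above and αR = 4.582 kΩ below.
Lower section ‖ load = 4.509 kΩ.
V_wiper = 16.7 × 4.509/(24.42 + 4.509) = 2.60 V.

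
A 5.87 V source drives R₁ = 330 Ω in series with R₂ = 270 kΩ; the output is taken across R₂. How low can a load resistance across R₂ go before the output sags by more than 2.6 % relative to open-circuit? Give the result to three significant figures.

Output resistance R_th = R₁‖R₂ = (330 × 270000)/270300 = 329.6 Ω.
The fractional drop is R_th/(R_th + R_L); requiring this ≤ 0.0260 gives R_L ≥ R_th(1/0.0260 − 1) = 329.6 × 37.46 = 12.3 kΩ.

R_L(min) ≈ 12.3 kΩ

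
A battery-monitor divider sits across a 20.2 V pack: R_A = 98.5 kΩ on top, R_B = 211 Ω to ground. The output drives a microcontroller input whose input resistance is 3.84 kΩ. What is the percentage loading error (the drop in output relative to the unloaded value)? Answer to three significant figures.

5.20 %

The divider's output (Thévenin) resistance is R_A‖R_B = 210.5 Ω.
Fractional drop under load = R_th/(R_th + R_L) = 210.5 / (210.5 + 3840) = 0.05198.
So the output falls by 5.20 %.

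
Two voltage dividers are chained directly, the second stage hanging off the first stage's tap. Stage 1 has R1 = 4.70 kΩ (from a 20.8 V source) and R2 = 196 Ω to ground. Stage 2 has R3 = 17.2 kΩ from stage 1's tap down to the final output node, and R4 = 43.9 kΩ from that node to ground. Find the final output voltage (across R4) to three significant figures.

V_out ≈ 0.596 V

Stage 2 presents R3+R4 = 61100 Ω as a load on stage 1's tap.
Stage 1's lower leg becomes R2‖(R3+R4) = 195.4 Ω, so V_mid = 20.8 × 195.4/4895 = 0.8301 V.
Stage 2 is itself unloaded: V_out = V_mid × R4/(R3+R4) = 0.8301 × 43900/61100 = 0.596 V.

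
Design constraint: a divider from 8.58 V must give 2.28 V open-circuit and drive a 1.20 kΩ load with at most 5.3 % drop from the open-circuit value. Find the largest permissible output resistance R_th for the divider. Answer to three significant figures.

Loading drop = R_th/(R_th + R_L) ≤ 0.0530, so R_th ≤ R_L · ε/(1−ε) = 1.20 kΩ × 0.0530/0.9470 = 67.2 Ω.
(Any R1, R2 with R2/(R1+R2) = 0.266 and R1‖R2 ≤ 67.2 Ω will meet the spec.)

R_th ≤ 67.2 Ω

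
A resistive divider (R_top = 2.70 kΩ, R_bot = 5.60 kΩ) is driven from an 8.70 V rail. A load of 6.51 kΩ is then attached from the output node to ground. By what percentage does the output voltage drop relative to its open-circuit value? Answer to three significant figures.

The divider's output (Thévenin) resistance is R_top‖R_bot = 1.822 kΩ.
Fractional drop under load = R_th/(R_th + R_L) = 1.822 / (1.822 + 6.51) = 0.2186.
So the output falls by 21.9 %.

21.9 %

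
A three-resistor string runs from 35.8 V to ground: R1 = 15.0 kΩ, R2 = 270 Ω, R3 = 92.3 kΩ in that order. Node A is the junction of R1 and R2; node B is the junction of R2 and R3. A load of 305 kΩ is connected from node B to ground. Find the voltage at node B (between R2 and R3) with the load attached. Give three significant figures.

At node B, R3 is in parallel with the load: R3‖R_L = 70860 Ω.
Below node A the resistance is R2 + (R3‖R_L) = 71130 Ω, so V_A = 35.8 × 71130/86130 = 29.57 V.
Then V_B = V_A × (R3‖R_L)/(R2 + R3‖R_L) = 29.57 × 70860/71130 = 29.5 V.

V ≈ 29.5 V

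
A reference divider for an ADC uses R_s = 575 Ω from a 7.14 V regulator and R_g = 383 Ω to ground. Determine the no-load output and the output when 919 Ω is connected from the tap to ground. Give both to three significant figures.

Unloaded: 2.85 V; loaded: 2.28 V

Open-circuit: V = 7.14 × 383/(575 + 383) = 2.85 V.
With the load, R_g becomes R_g‖R_L = 270.3 Ω, so V = 7.14 × 270.3/845.3 = 2.28 V.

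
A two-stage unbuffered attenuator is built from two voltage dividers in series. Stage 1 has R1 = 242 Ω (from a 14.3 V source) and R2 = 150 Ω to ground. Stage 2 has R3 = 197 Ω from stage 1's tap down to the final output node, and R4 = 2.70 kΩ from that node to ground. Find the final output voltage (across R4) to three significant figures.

V_out ≈ 4.94 V

Stage 2 presents R3+R4 = 2897 Ω as a load on stage 1's tap.
Stage 1's lower leg becomes R2‖(R3+R4) = 142.6 Ω, so V_mid = 14.3 × 142.6/384.6 = 5.302 V.
Stage 2 is itself unloaded: V_out = V_mid × R4/(R3+R4) = 5.302 × 2700/2897 = 4.94 V.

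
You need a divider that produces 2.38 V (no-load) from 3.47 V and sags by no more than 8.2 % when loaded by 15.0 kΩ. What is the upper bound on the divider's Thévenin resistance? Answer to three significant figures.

R_th ≤ 1.34 kΩ

Loading drop = R_th/(R_th + R_L) ≤ 0.0820, so R_th ≤ R_L · ε/(1−ε) = 15.0 kΩ × 0.0820/0.9180 = 1.34 kΩ.
(Any R1, R2 with R2/(R1+R2) = 0.686 and R1‖R2 ≤ 1.34 kΩ will meet the spec.)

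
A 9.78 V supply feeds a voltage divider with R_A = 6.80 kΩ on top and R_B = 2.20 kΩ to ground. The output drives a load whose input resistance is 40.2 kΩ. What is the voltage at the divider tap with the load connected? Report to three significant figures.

V_out ≈ 2.30 V

The load sits in parallel with R_B: R_B‖R_L = (2.20 × 40.2) / (2.20 + 40.2) = 2.086 kΩ.
V_out = 9.78 × 2.086 / (6.80 + 2.086) = 9.78 × 2.086/8.886 = 2.30 V.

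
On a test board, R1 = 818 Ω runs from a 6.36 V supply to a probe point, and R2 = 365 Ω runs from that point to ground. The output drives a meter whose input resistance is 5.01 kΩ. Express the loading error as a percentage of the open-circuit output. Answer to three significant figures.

4.80 %

The divider's output (Thévenin) resistance is R1‖R2 = 252.4 Ω.
Fractional drop under load = R_th/(R_th + R_L) = 252.4 / (252.4 + 5010) = 0.04796.
So the output falls by 4.80 %.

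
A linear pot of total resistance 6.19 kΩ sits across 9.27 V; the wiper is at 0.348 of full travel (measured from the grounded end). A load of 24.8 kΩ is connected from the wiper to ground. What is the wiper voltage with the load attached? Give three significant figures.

The wiper splits the pot into (1−α)R = 4.036 kΩ above and αR = 2.154 kΩ below.
Lower section ‖ load = 1.982 kΩ.
V_wiper = 9.27 × 1.982/(4.036 + 1.982) = 3.05 V.

V ≈ 3.05 V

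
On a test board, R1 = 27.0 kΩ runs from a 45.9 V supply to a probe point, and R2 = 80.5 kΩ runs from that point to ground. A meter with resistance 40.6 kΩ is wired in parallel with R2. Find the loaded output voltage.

The load sits in parallel with R2: R2‖R_L = (80.5 × 40.6) / (80.5 + 40.6) = 26.99 kΩ.
V_out = 45.9 × 26.99 / (27.0 + 26.99) = 45.9 × 26.99/53.99 = 22.9 V.
(Unloaded it would have been 34.4 V.)

V_out ≈ 22.9 V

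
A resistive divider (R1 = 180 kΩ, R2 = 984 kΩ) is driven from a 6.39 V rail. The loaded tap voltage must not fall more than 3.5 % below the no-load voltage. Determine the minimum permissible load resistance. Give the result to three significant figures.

R_L(min) ≈ 4.20 MΩ

Output resistance R_th = R1‖R2 = (180 × 984)/1164 = 152.2 kΩ.
The fractional drop is R_th/(R_th + R_L); requiring this ≤ 0.0350 gives R_L ≥ R_th(1/0.0350 − 1) = 152.2 × 27.57 = 4.20 MΩ.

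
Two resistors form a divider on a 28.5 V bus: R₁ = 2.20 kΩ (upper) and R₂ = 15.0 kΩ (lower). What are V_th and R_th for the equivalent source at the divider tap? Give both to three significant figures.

V_th is the open-circuit tap voltage: 28.5 × 15.0/(2.20 + 15.0) = 24.9 V.
With the supply zeroed, R₁ and R₂ appear in parallel from the tap: R_th = R₁‖R₂ = (2.20 × 15.0)/17.20 = 1.92 kΩ.

V_th = 24.9 V, R_th = 1.92 kΩ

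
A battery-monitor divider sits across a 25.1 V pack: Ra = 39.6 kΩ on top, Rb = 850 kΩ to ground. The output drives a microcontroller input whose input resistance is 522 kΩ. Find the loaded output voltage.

V_out ≈ 22.4 V

The load sits in parallel with Rb: Rb‖R_L = (850 × 522) / (850 + 522) = 323.4 kΩ.
V_out = 25.1 × 323.4 / (39.6 + 323.4) = 25.1 × 323.4/363.0 = 22.4 V.
(Unloaded it would have been 24.0 V.)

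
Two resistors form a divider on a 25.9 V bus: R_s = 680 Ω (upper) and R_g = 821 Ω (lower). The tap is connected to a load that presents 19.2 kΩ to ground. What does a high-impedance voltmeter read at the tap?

V_out ≈ 13.9 V

The load sits in parallel with R_g: R_g‖R_L = (821 × 19200) / (821 + 19200) = 787.3 Ω.
V_out = 25.9 × 787.3 / (680 + 787.3) = 25.9 × 787.3/1467 = 13.9 V.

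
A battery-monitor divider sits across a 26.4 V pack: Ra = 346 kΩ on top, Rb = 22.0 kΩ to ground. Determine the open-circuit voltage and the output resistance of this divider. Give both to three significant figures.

V_th is the open-circuit tap voltage: 26.4 × 22.0/(346 + 22.0) = 1.58 V.
With the supply zeroed, Ra and Rb appear in parallel from the tap: R_th = Ra‖Rb = (346 × 22.0)/368.0 = 20.7 kΩ.

V_th = 1.58 V, R_th = 20.7 kΩ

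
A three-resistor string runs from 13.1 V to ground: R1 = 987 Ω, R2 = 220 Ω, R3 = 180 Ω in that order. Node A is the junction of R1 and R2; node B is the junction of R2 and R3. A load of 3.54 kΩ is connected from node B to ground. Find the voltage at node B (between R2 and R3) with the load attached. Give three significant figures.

V ≈ 1.63 V

At node B, R3 is in parallel with the load: R3‖R_L = 171.3 Ω.
Below node A the resistance is R2 + (R3‖R_L) = 391.3 Ω, so V_A = 13.1 × 391.3/1378 = 3.719 V.
Then V_B = V_A × (R3‖R_L)/(R2 + R3‖R_L) = 3.719 × 171.3/391.3 = 1.63 V.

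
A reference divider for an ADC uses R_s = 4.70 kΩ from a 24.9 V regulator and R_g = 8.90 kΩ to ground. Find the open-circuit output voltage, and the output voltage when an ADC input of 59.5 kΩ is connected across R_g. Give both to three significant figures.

Unloaded: 16.3 V; loaded: 15.5 V

Open-circuit: V = 24.9 × 8.90/(4.70 + 8.90) = 16.3 V.
With the load, R_g becomes R_g‖R_L = 7.742 kΩ, so V = 24.9 × 7.742/12.44 = 15.5 V.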